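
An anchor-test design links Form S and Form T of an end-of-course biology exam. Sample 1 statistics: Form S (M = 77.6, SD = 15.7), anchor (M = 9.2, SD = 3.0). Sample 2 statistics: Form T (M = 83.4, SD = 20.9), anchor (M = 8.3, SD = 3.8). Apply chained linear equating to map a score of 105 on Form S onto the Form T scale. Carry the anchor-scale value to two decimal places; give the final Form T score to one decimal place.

117.2

Form S → anchor (Sample 1): v = (3.0/15.7)(105 − 77.6) + 9.2 = 14.44
anchor → Form T (Sample 2): y = (20.9/3.8)(14.44 − 8.3) + 83.4 = 117.2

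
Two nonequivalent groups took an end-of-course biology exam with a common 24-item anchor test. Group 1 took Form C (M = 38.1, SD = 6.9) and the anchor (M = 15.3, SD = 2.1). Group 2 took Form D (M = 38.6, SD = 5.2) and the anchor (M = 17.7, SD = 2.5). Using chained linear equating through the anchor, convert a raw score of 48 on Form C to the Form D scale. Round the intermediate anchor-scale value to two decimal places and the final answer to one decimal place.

39.9

Form C → anchor (Group 1): v = (2.1/6.9)(48 − 38.1) + 15.3 = 18.31
anchor → Form D (Group 2): y = (5.2/2.5)(18.31 − 17.7) + 38.6 = 39.9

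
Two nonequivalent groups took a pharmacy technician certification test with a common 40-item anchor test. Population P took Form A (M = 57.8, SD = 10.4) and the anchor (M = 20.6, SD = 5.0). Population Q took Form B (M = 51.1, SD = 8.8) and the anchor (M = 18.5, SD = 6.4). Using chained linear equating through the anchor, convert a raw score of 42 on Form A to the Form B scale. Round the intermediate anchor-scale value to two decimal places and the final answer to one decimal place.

Form A → anchor (Population P): v = (5.0/10.4)(42 − 57.8) + 20.6 = 13.00
anchor → Form B (Population Q): y = (8.8/6.4)(13.00 − 18.5) + 51.1 = 43.5

43.5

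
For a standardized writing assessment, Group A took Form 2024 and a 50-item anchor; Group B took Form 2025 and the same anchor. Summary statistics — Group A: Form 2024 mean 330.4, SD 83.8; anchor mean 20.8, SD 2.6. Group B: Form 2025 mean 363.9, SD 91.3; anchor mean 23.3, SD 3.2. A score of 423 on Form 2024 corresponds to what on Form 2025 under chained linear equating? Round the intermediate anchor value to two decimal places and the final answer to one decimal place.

Form 2024 → anchor (Group A): v = (2.6/83.8)(423 − 330.4) + 20.8 = 23.67
anchor → Form 2025 (Group B): y = (91.3/3.2)(23.67 − 23.3) + 363.9 = 374.5

374.5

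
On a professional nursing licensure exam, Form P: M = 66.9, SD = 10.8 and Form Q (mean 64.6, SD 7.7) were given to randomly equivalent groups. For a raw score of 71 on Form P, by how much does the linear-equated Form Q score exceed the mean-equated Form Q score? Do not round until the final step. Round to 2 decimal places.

-1.18

Mean-equated: 71 + (64.6 − 66.9) = 68.70
Linear-equated: (7.7/10.8)(71 − 66.9) + 64.6 = 67.523
Difference = 67.523 − 68.70 = -1.18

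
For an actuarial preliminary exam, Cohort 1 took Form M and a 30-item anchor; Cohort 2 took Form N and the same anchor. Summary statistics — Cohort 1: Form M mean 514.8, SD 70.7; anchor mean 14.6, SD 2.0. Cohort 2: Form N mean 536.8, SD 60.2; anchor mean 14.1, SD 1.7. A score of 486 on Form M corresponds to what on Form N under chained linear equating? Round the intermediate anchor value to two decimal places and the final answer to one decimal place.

Form M → anchor (Cohort 1): v = (2.0/70.7)(486 − 514.8) + 14.6 = 13.79
anchor → Form N (Cohort 2): y = (60.2/1.7)(13.79 − 14.1) + 536.8 = 525.8

525.8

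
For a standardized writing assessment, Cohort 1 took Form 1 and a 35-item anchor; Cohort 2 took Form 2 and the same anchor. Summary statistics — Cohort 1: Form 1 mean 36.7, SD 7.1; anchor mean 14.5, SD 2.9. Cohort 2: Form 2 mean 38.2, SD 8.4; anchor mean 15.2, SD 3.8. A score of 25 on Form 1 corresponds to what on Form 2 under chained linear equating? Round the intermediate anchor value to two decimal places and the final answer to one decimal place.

26.1

Form 1 → anchor (Cohort 1): v = (2.9/7.1)(25 − 36.7) + 14.5 = 9.72
anchor → Form 2 (Cohort 2): y = (8.4/3.8)(9.72 − 15.2) + 38.2 = 26.1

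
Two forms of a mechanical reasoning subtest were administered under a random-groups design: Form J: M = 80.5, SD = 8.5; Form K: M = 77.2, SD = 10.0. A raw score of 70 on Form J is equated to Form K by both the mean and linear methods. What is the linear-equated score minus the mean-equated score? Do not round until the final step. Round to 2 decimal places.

Mean-equated: 70 + (77.2 − 80.5) = 66.70
Linear-equated: (10.0/8.5)(70 − 80.5) + 77.2 = 64.847
Difference = 64.847 − 66.70 = -1.85

-1.85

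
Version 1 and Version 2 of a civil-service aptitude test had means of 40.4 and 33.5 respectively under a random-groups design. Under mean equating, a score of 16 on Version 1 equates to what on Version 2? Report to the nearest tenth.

9.1

Mean equating: y = x + (M_Y − M_X) = 16 + (33.5 − 40.4) = 9.1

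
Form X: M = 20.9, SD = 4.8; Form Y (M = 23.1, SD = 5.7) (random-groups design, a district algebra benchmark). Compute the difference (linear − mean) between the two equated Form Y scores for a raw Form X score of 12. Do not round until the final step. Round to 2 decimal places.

-1.67

Mean-equated: 12 + (23.1 − 20.9) = 14.20
Linear-equated: (5.7/4.8)(12 − 20.9) + 23.1 = 12.531
Difference = 12.531 − 14.20 = -1.67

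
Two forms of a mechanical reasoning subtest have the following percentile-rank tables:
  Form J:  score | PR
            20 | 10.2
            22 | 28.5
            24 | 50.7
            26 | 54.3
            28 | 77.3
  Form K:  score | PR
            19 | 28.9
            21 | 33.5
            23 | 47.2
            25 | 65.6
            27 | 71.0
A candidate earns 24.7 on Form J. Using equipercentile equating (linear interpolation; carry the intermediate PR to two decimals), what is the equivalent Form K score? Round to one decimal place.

PR of 24.7 on Form J: 50.7 + (24.7 − 24)/(26 − 24) × (54.3 − 50.7) = 51.96
On Form K, PR 51.96 falls between score 23 (PR 47.2) and 25 (PR 65.6).
Interpolate: 23 + (51.96 − 47.2)/(65.6 − 47.2) × (25 − 23) = 23.5

23.5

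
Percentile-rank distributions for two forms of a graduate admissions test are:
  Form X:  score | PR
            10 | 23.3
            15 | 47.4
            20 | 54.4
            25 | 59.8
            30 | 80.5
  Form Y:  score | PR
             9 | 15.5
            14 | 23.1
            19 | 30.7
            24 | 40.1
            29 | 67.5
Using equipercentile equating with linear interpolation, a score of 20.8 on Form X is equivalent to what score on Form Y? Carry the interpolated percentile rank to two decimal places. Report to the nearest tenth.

PR of 20.8 on Form X: 54.4 + (20.8 − 20)/(25 − 20) × (59.8 − 54.4) = 55.26
On Form Y, PR 55.26 falls between score 24 (PR 40.1) and 29 (PR 67.5).
Interpolate: 24 + (55.26 − 40.1)/(67.5 − 40.1) × (29 − 24) = 26.8

26.8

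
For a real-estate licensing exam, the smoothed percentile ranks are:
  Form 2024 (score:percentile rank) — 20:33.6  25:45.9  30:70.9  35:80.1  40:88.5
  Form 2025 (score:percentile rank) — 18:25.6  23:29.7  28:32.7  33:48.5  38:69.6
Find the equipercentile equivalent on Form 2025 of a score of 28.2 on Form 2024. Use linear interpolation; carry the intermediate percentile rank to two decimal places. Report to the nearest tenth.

36.2

PR of 28.2 on Form 2024: 45.9 + (28.2 − 25)/(30 − 25) × (70.9 − 45.9) = 61.90
On Form 2025, PR 61.90 falls between score 33 (PR 48.5) and 38 (PR 69.6).
Interpolate: 33 + (61.90 − 48.5)/(69.6 − 48.5) × (38 − 33) = 36.2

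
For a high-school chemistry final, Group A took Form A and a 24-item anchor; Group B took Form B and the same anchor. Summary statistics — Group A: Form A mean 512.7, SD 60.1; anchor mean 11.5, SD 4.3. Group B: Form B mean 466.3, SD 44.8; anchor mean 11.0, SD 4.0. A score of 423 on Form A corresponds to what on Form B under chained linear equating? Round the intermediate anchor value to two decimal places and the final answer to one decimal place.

400.0

Form A → anchor (Group A): v = (4.3/60.1)(423 − 512.7) + 11.5 = 5.08
anchor → Form B (Group B): y = (44.8/4.0)(5.08 − 11.0) + 466.3 = 400.0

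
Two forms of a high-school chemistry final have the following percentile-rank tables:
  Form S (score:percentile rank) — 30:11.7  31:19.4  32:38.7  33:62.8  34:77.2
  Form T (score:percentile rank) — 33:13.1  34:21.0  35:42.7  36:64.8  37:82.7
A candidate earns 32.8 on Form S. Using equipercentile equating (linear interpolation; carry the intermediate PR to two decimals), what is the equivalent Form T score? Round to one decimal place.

PR of 32.8 on Form S: 38.7 + (32.8 − 32)/(33 − 32) × (62.8 − 38.7) = 57.98
On Form T, PR 57.98 falls between score 35 (PR 42.7) and 36 (PR 64.8).
Interpolate: 35 + (57.98 − 42.7)/(64.8 − 42.7) × (36 − 35) = 35.7

35.7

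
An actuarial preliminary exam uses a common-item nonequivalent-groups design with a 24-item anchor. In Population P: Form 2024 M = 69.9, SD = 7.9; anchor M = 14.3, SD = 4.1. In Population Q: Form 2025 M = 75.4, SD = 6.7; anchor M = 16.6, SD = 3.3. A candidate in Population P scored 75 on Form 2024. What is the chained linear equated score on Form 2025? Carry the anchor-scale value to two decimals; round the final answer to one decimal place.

76.1

Form 2024 → anchor (Population P): v = (4.1/7.9)(75 − 69.9) + 14.3 = 16.95
anchor → Form 2025 (Population Q): y = (6.7/3.3)(16.95 − 16.6) + 75.4 = 76.1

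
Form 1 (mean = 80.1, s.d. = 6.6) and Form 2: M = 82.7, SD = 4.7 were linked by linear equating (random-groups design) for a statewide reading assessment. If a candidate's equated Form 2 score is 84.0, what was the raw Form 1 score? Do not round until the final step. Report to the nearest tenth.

Invert y = (SD_Y/SD_X)(x − M_X) + M_Y:
x = (SD_X/SD_Y)(y − M_Y) + M_X = (6.6/4.7)(84.0 − 82.7) + 80.1
x = 1.404255 × 1.300 + 80.1 = 81.9

81.9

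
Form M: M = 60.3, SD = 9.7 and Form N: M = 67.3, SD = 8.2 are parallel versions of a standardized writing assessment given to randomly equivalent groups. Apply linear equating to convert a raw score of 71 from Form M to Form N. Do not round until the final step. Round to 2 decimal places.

Linear equating: y = (SD_Y/SD_X)(x − M_X) + M_Y
y = (8.2/9.7)(71 − 60.3) + 67.3
y = 0.845361 × 10.7 + 67.3 = 9.0454 + 67.3 = 76.35

76.35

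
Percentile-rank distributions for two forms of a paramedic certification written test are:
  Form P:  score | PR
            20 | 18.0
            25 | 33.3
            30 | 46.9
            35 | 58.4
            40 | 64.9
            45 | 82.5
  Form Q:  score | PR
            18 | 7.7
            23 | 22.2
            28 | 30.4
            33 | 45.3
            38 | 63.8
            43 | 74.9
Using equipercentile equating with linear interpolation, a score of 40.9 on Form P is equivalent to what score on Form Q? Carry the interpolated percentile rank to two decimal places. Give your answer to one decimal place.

39.9

PR of 40.9 on Form P: 64.9 + (40.9 − 40)/(45 − 40) × (82.5 − 64.9) = 68.07
On Form Q, PR 68.07 falls between score 38 (PR 63.8) and 43 (PR 74.9).
Interpolate: 38 + (68.07 − 63.8)/(74.9 − 63.8) × (43 − 38) = 39.9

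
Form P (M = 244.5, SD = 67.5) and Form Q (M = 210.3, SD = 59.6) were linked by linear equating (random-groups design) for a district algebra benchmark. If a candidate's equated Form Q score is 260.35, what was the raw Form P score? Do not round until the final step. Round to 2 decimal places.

Invert y = (SD_Y/SD_X)(x − M_X) + M_Y:
x = (SD_X/SD_Y)(y − M_Y) + M_X = (67.5/59.6)(260.35 − 210.3) + 244.5
x = 1.132550 × 50.050 + 244.5 = 301.18

301.18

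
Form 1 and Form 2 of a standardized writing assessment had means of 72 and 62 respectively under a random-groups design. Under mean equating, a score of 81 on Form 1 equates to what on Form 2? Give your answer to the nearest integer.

Mean equating: y = x + (M_Y − M_X) = 81 + (62 − 72) = 71

71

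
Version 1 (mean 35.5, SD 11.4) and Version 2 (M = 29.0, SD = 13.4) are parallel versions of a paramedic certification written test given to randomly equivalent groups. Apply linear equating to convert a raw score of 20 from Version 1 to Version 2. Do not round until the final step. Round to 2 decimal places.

Linear equating: y = (SD_Y/SD_X)(x − M_X) + M_Y
y = (13.4/11.4)(20 − 35.5) + 29.0
y = 1.175439 × -15.5 + 29.0 = -18.2193 + 29.0 = 10.78

10.78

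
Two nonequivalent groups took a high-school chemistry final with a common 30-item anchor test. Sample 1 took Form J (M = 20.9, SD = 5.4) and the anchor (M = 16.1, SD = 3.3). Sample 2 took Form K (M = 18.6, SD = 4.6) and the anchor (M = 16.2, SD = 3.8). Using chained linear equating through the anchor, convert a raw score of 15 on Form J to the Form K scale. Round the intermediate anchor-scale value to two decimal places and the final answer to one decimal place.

14.1

Form J → anchor (Sample 1): v = (3.3/5.4)(15 − 20.9) + 16.1 = 12.49
anchor → Form K (Sample 2): y = (4.6/3.8)(12.49 − 16.2) + 18.6 = 14.1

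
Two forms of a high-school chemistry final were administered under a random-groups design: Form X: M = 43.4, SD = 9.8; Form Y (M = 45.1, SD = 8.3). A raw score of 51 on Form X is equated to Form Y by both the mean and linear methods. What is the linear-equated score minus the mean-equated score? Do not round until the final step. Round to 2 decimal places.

Mean-equated: 51 + (45.1 − 43.4) = 52.70
Linear-equated: (8.3/9.8)(51 − 43.4) + 45.1 = 51.537
Difference = 51.537 − 52.70 = -1.16

-1.16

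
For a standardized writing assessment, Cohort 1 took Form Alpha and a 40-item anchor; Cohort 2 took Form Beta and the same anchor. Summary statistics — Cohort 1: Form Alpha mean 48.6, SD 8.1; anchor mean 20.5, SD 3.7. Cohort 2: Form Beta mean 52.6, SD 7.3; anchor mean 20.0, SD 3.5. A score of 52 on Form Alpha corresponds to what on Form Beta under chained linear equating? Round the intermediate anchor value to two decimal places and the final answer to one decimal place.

56.9

Form Alpha → anchor (Cohort 1): v = (3.7/8.1)(52 − 48.6) + 20.5 = 22.05
anchor → Form Beta (Cohort 2): y = (7.3/3.5)(22.05 − 20.0) + 52.6 = 56.9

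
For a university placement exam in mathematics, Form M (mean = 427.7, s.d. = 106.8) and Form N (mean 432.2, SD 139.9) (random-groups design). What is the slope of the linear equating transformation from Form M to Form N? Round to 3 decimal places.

1.310

A = SD_Y / SD_X = 139.9 / 106.8 = 1.310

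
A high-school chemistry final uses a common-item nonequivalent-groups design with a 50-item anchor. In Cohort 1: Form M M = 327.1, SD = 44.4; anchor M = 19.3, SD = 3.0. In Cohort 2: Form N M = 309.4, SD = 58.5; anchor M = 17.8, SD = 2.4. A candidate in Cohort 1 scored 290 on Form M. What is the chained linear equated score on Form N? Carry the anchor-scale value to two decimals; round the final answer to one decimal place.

284.8

Form M → anchor (Cohort 1): v = (3.0/44.4)(290 − 327.1) + 19.3 = 16.79
anchor → Form N (Cohort 2): y = (58.5/2.4)(16.79 − 17.8) + 309.4 = 284.8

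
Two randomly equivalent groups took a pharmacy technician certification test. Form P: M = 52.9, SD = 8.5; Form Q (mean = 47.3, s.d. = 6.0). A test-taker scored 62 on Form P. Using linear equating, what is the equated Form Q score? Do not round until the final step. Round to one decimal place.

53.7

Linear equating: y = (SD_Y/SD_X)(x − M_X) + M_Y
y = (6.0/8.5)(62 − 52.9) + 47.3
y = 0.705882 × 9.1 + 47.3 = 6.4235 + 47.3 = 53.7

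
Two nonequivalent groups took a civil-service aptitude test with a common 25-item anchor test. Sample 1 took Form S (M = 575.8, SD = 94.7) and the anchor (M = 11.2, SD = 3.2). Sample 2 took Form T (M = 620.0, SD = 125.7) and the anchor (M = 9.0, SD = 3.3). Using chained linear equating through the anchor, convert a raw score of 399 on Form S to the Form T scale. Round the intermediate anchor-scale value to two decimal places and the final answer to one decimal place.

476.4

Form S → anchor (Sample 1): v = (3.2/94.7)(399 − 575.8) + 11.2 = 5.23
anchor → Form T (Sample 2): y = (125.7/3.3)(5.23 − 9.0) + 620.0 = 476.4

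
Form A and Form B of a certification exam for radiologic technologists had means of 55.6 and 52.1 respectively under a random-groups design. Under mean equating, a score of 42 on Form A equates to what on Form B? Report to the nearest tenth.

38.5

Mean equating: y = x + (M_Y − M_X) = 42 + (52.1 − 55.6) = 38.5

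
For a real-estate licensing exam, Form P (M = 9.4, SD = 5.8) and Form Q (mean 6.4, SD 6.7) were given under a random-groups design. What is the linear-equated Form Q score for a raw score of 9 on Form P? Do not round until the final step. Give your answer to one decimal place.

5.9

Linear equating: y = (SD_Y/SD_X)(x − M_X) + M_Y
y = (6.7/5.8)(9 − 9.4) + 6.4
y = 1.155172 × -0.4 + 6.4 = -0.4621 + 6.4 = 5.9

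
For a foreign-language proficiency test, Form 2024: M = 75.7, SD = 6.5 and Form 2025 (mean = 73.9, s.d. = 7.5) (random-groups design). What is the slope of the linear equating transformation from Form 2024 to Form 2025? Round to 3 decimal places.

A = SD_Y / SD_X = 7.5 / 6.5 = 1.154

1.154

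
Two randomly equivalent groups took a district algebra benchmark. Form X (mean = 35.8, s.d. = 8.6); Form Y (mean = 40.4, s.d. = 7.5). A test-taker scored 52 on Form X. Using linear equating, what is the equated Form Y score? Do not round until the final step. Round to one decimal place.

54.5

Linear equating: y = (SD_Y/SD_X)(x − M_X) + M_Y
y = (7.5/8.6)(52 − 35.8) + 40.4
y = 0.872093 × 16.2 + 40.4 = 14.1279 + 40.4 = 54.5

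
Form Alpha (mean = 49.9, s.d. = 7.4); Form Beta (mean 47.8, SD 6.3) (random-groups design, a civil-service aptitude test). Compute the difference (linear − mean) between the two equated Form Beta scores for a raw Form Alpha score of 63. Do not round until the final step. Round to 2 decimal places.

-1.95

Mean-equated: 63 + (47.8 − 49.9) = 60.90
Linear-equated: (6.3/7.4)(63 − 49.9) + 47.8 = 58.953
Difference = 58.953 − 60.90 = -1.95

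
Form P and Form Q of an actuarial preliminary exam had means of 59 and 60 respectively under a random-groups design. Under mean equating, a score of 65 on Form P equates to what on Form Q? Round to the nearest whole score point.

Mean equating: y = x + (M_Y − M_X) = 65 + (60 − 59) = 66

66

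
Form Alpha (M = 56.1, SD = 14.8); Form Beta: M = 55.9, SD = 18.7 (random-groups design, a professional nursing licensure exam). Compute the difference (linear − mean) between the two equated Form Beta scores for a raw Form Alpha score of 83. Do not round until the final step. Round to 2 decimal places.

Mean-equated: 83 + (55.9 − 56.1) = 82.80
Linear-equated: (18.7/14.8)(83 − 56.1) + 55.9 = 89.889
Difference = 89.889 − 82.80 = 7.09

7.09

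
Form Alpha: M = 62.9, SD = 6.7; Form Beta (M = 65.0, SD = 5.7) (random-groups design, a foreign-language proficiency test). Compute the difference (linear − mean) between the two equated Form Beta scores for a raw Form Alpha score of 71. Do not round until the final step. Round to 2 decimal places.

Mean-equated: 71 + (65.0 − 62.9) = 73.10
Linear-equated: (5.7/6.7)(71 − 62.9) + 65.0 = 71.891
Difference = 71.891 − 73.10 = -1.21

-1.21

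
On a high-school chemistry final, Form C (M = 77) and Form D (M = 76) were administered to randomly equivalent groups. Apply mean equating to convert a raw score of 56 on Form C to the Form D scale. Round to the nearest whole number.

55

Mean equating: y = x + (M_Y − M_X) = 56 + (76 − 77) = 55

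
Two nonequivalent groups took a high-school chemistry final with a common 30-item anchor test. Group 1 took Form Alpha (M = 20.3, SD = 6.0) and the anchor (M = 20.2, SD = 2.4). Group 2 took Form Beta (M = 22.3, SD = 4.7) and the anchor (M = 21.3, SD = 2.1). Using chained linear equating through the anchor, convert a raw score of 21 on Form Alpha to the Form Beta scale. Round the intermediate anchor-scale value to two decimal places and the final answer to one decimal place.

20.5

Form Alpha → anchor (Group 1): v = (2.4/6.0)(21 − 20.3) + 20.2 = 20.48
anchor → Form Beta (Group 2): y = (4.7/2.1)(20.48 − 21.3) + 22.3 = 20.5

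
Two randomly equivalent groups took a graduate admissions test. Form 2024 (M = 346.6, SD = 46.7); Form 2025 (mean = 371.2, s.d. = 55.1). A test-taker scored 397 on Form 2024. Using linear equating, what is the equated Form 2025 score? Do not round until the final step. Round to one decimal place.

430.7

Linear equating: y = (SD_Y/SD_X)(x − M_X) + M_Y
y = (55.1/46.7)(397 − 346.6) + 371.2
y = 1.179872 × 50.4 + 371.2 = 59.4655 + 371.2 = 430.7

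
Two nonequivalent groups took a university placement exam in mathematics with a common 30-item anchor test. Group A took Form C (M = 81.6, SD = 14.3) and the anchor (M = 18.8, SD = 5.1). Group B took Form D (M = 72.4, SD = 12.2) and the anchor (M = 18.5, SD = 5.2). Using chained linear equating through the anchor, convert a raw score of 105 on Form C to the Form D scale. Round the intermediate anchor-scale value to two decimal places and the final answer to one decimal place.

92.7

Form C → anchor (Group A): v = (5.1/14.3)(105 − 81.6) + 18.8 = 27.15
anchor → Form D (Group B): y = (12.2/5.2)(27.15 − 18.5) + 72.4 = 92.7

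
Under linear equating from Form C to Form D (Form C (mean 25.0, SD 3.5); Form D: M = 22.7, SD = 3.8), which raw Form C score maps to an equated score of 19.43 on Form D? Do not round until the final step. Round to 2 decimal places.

21.99

Invert y = (SD_Y/SD_X)(x − M_X) + M_Y:
x = (SD_X/SD_Y)(y − M_Y) + M_X = (3.5/3.8)(19.43 − 22.7) + 25.0
x = 0.921053 × -3.270 + 25.0 = 21.99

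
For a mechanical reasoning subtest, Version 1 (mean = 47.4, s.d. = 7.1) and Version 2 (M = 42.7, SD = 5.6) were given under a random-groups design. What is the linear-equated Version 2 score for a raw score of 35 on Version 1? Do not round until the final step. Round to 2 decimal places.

32.92

Linear equating: y = (SD_Y/SD_X)(x − M_X) + M_Y
y = (5.6/7.1)(35 − 47.4) + 42.7
y = 0.788732 × -12.4 + 42.7 = -9.7803 + 42.7 = 32.92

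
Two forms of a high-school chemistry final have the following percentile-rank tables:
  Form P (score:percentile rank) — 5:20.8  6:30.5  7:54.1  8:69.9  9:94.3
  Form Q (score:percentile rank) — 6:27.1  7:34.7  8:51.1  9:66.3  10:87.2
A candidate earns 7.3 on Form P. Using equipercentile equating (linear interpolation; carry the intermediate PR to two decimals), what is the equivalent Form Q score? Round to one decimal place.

PR of 7.3 on Form P: 54.1 + (7.3 − 7)/(8 − 7) × (69.9 − 54.1) = 58.84
On Form Q, PR 58.84 falls between score 8 (PR 51.1) and 9 (PR 66.3).
Interpolate: 8 + (58.84 − 51.1)/(66.3 − 51.1) × (9 − 8) = 8.5

8.5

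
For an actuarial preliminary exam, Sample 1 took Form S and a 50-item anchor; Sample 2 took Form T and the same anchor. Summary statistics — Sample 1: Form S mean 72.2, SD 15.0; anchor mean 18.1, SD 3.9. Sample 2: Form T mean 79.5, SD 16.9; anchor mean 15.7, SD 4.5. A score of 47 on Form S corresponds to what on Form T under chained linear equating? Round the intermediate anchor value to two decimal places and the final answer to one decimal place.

Form S → anchor (Sample 1): v = (3.9/15.0)(47 − 72.2) + 18.1 = 11.55
anchor → Form T (Sample 2): y = (16.9/4.5)(11.55 − 15.7) + 79.5 = 63.9

63.9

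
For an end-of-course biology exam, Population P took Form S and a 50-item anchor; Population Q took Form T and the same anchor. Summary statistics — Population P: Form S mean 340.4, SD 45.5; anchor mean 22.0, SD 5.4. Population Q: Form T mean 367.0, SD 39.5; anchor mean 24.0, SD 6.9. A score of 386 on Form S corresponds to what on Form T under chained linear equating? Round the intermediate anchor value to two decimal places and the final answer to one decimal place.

Form S → anchor (Population P): v = (5.4/45.5)(386 − 340.4) + 22.0 = 27.41
anchor → Form T (Population Q): y = (39.5/6.9)(27.41 − 24.0) + 367.0 = 386.5

386.5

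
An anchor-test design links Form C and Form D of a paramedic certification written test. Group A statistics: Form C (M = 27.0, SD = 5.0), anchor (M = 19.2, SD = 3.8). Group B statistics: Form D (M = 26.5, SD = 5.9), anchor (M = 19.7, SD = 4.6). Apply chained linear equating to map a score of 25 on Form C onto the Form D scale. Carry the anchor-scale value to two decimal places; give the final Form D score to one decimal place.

Form C → anchor (Group A): v = (3.8/5.0)(25 − 27.0) + 19.2 = 17.68
anchor → Form D (Group B): y = (5.9/4.6)(17.68 − 19.7) + 26.5 = 23.9

23.9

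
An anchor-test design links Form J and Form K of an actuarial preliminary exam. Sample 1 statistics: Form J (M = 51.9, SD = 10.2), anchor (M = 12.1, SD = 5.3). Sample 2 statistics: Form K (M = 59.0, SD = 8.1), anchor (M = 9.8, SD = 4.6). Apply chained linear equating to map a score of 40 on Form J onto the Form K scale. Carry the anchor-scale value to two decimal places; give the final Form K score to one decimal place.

52.2

Form J → anchor (Sample 1): v = (5.3/10.2)(40 − 51.9) + 12.1 = 5.92
anchor → Form K (Sample 2): y = (8.1/4.6)(5.92 − 9.8) + 59.0 = 52.2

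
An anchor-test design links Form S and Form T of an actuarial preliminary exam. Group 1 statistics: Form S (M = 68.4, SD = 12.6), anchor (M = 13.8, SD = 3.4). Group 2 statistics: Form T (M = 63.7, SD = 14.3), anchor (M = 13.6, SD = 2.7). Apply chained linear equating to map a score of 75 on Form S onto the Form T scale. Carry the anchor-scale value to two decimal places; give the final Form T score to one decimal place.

Form S → anchor (Group 1): v = (3.4/12.6)(75 − 68.4) + 13.8 = 15.58
anchor → Form T (Group 2): y = (14.3/2.7)(15.58 − 13.6) + 63.7 = 74.2

74.2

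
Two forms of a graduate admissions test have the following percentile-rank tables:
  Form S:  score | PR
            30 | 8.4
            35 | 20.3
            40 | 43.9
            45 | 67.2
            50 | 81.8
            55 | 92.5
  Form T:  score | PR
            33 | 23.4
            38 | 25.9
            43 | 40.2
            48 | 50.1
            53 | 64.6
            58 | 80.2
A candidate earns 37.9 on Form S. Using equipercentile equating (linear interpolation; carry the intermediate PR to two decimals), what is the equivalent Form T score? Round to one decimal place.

PR of 37.9 on Form S: 20.3 + (37.9 − 35)/(40 − 35) × (43.9 − 20.3) = 33.99
On Form T, PR 33.99 falls between score 38 (PR 25.9) and 43 (PR 40.2).
Interpolate: 38 + (33.99 − 25.9)/(40.2 − 25.9) × (43 − 38) = 40.8

40.8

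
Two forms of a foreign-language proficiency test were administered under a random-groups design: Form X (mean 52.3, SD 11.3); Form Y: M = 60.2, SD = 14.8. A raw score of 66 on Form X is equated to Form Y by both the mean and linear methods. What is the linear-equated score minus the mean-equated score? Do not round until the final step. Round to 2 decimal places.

4.24

Mean-equated: 66 + (60.2 − 52.3) = 73.90
Linear-equated: (14.8/11.3)(66 − 52.3) + 60.2 = 78.143
Difference = 78.143 − 73.90 = 4.24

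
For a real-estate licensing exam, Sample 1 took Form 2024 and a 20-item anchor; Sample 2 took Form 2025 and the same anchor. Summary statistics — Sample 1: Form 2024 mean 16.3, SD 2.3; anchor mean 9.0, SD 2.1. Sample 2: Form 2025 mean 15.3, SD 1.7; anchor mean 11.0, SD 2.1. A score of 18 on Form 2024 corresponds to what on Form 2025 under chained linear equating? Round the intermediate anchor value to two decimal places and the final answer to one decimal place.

14.9

Form 2024 → anchor (Sample 1): v = (2.1/2.3)(18 − 16.3) + 9.0 = 10.55
anchor → Form 2025 (Sample 2): y = (1.7/2.1)(10.55 − 11.0) + 15.3 = 14.9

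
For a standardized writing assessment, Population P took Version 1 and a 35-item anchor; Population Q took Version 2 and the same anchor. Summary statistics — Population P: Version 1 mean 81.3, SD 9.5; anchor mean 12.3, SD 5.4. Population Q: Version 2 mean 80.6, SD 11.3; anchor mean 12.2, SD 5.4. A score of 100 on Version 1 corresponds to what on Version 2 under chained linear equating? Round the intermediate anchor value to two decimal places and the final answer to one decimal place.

Version 1 → anchor (Population P): v = (5.4/9.5)(100 − 81.3) + 12.3 = 22.93
anchor → Version 2 (Population Q): y = (11.3/5.4)(22.93 − 12.2) + 80.6 = 103.1

103.1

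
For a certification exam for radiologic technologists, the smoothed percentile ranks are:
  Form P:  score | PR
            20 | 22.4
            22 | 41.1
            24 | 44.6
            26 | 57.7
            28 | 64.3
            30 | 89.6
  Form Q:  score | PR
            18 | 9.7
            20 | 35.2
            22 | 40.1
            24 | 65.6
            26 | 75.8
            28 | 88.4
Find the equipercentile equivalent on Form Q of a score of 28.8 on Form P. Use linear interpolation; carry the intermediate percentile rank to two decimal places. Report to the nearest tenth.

25.7

PR of 28.8 on Form P: 64.3 + (28.8 − 28)/(30 − 28) × (89.6 − 64.3) = 74.42
On Form Q, PR 74.42 falls between score 24 (PR 65.6) and 26 (PR 75.8).
Interpolate: 24 + (74.42 − 65.6)/(75.8 − 65.6) × (26 − 24) = 25.7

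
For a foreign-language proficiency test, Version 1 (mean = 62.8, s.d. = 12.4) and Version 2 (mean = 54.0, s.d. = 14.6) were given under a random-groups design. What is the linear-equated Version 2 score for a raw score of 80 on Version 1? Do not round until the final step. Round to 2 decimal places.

Linear equating: y = (SD_Y/SD_X)(x − M_X) + M_Y
y = (14.6/12.4)(80 − 62.8) + 54.0
y = 1.177419 × 17.2 + 54.0 = 20.2516 + 54.0 = 74.25

74.25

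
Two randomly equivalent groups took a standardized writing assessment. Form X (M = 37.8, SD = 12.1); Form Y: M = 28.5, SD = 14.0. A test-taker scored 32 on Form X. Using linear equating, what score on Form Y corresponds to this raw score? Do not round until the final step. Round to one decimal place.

21.8

Linear equating: y = (SD_Y/SD_X)(x − M_X) + M_Y
y = (14.0/12.1)(32 − 37.8) + 28.5
y = 1.157025 × -5.8 + 28.5 = -6.7107 + 28.5 = 21.8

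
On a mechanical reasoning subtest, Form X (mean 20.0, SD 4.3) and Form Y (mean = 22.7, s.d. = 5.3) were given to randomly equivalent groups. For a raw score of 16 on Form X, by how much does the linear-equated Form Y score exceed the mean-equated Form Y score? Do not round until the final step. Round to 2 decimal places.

-0.93

Mean-equated: 16 + (22.7 − 20.0) = 18.70
Linear-equated: (5.3/4.3)(16 − 20.0) + 22.7 = 17.770
Difference = 17.770 − 18.70 = -0.93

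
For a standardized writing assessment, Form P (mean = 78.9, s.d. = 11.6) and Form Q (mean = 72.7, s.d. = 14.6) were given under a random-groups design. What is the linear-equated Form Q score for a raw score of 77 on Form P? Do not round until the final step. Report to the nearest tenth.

Linear equating: y = (SD_Y/SD_X)(x − M_X) + M_Y
y = (14.6/11.6)(77 − 78.9) + 72.7
y = 1.258621 × -1.9 + 72.7 = -2.3914 + 72.7 = 70.3

70.3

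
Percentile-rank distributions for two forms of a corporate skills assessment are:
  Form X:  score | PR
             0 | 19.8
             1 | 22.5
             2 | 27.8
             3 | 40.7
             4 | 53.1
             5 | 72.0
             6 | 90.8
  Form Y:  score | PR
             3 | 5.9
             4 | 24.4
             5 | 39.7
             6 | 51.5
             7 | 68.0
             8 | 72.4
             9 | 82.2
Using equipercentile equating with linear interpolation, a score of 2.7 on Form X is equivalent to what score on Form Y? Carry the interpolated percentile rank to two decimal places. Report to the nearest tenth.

PR of 2.7 on Form X: 27.8 + (2.7 − 2)/(3 − 2) × (40.7 − 27.8) = 36.83
On Form Y, PR 36.83 falls between score 4 (PR 24.4) and 5 (PR 39.7).
Interpolate: 4 + (36.83 − 24.4)/(39.7 − 24.4) × (5 − 4) = 4.8

4.8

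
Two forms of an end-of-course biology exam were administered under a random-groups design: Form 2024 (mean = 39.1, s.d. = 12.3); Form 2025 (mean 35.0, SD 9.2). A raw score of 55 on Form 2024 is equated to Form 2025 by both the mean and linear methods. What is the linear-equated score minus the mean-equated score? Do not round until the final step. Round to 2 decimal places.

-4.01

Mean-equated: 55 + (35.0 − 39.1) = 50.90
Linear-equated: (9.2/12.3)(55 − 39.1) + 35.0 = 46.893
Difference = 46.893 − 50.90 = -4.01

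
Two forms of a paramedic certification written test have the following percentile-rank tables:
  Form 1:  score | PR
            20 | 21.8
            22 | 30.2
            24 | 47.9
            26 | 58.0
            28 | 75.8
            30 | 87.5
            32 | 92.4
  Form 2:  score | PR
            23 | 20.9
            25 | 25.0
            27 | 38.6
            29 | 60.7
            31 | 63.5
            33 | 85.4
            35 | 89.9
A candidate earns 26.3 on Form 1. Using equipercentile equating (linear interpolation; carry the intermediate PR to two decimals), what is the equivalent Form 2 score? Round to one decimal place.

29.0

PR of 26.3 on Form 1: 58.0 + (26.3 − 26)/(28 − 26) × (75.8 − 58.0) = 60.67
On Form 2, PR 60.67 falls between score 27 (PR 38.6) and 29 (PR 60.7).
Interpolate: 27 + (60.67 − 38.6)/(60.7 − 38.6) × (29 − 27) = 29.0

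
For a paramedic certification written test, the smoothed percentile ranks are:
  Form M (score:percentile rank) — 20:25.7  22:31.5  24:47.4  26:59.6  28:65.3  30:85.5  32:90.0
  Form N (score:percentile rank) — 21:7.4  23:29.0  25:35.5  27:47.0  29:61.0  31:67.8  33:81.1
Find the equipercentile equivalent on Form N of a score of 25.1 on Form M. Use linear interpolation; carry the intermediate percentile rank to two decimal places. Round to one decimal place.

28.0

PR of 25.1 on Form M: 47.4 + (25.1 − 24)/(26 − 24) × (59.6 − 47.4) = 54.11
On Form N, PR 54.11 falls between score 27 (PR 47.0) and 29 (PR 61.0).
Interpolate: 27 + (54.11 − 47.0)/(61.0 − 47.0) × (29 − 27) = 28.0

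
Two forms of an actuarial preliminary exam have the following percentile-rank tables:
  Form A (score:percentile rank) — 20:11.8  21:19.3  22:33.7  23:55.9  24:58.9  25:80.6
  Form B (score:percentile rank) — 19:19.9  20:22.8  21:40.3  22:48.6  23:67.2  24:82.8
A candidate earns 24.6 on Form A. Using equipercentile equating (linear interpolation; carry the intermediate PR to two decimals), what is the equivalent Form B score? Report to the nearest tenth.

PR of 24.6 on Form A: 58.9 + (24.6 − 24)/(25 − 24) × (80.6 − 58.9) = 71.92
On Form B, PR 71.92 falls between score 23 (PR 67.2) and 24 (PR 82.8).
Interpolate: 23 + (71.92 − 67.2)/(82.8 − 67.2) × (24 − 23) = 23.3

23.3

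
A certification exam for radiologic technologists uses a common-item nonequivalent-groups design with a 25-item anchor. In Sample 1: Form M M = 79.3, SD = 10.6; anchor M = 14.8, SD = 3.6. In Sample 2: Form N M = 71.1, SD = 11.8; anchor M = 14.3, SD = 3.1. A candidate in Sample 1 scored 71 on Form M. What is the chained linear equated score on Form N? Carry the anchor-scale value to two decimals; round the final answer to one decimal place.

62.3

Form M → anchor (Sample 1): v = (3.6/10.6)(71 − 79.3) + 14.8 = 11.98
anchor → Form N (Sample 2): y = (11.8/3.1)(11.98 − 14.3) + 71.1 = 62.3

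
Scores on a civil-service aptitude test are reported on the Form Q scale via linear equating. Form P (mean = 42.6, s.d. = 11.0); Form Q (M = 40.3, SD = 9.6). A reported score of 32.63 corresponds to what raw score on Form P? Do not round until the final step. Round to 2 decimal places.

33.81

Invert y = (SD_Y/SD_X)(x − M_X) + M_Y:
x = (SD_X/SD_Y)(y − M_Y) + M_X = (11.0/9.6)(32.63 − 40.3) + 42.6
x = 1.145833 × -7.670 + 42.6 = 33.81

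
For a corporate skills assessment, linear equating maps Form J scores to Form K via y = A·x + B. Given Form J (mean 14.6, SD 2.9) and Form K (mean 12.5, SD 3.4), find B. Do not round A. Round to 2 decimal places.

-4.62

A = SD_Y / SD_X = 3.4 / 2.9 = 1.172414
B = M_Y − A·M_X = 12.5 − 1.172414 × 14.6 = -4.62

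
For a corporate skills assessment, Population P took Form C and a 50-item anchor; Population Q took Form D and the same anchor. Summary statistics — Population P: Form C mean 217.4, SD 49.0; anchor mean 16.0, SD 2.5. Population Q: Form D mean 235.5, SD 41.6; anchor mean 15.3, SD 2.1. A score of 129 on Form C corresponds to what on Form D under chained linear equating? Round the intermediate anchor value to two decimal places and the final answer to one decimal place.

160.0

Form C → anchor (Population P): v = (2.5/49.0)(129 − 217.4) + 16.0 = 11.49
anchor → Form D (Population Q): y = (41.6/2.1)(11.49 − 15.3) + 235.5 = 160.0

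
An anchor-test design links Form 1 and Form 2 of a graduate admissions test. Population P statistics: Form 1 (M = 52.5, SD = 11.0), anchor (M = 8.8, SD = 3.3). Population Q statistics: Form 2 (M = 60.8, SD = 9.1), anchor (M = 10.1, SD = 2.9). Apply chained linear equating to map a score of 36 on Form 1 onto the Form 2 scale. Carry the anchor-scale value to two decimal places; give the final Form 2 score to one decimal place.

41.2

Form 1 → anchor (Population P): v = (3.3/11.0)(36 − 52.5) + 8.8 = 3.85
anchor → Form 2 (Population Q): y = (9.1/2.9)(3.85 − 10.1) + 60.8 = 41.2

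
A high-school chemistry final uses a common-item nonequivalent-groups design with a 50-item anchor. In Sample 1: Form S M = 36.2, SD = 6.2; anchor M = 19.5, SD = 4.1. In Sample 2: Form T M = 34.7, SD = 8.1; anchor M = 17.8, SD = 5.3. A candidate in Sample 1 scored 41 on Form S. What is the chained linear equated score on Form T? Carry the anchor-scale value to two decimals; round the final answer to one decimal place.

Form S → anchor (Sample 1): v = (4.1/6.2)(41 − 36.2) + 19.5 = 22.67
anchor → Form T (Sample 2): y = (8.1/5.3)(22.67 − 17.8) + 34.7 = 42.1

42.1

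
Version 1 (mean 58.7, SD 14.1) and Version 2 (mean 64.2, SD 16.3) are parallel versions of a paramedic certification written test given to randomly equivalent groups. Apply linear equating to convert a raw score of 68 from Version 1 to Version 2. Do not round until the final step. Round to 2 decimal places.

74.95

Linear equating: y = (SD_Y/SD_X)(x − M_X) + M_Y
y = (16.3/14.1)(68 − 58.7) + 64.2
y = 1.156028 × 9.3 + 64.2 = 10.7511 + 64.2 = 74.95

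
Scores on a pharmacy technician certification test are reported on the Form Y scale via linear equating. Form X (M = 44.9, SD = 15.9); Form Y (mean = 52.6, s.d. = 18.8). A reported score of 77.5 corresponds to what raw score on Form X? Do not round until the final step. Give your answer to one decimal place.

Invert y = (SD_Y/SD_X)(x − M_X) + M_Y:
x = (SD_X/SD_Y)(y − M_Y) + M_X = (15.9/18.8)(77.5 − 52.6) + 44.9
x = 0.845745 × 24.900 + 44.9 = 66.0

66.0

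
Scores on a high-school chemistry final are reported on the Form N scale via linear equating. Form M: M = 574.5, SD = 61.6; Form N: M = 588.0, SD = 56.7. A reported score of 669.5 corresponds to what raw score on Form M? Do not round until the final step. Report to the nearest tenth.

663.0

Invert y = (SD_Y/SD_X)(x − M_X) + M_Y:
x = (SD_X/SD_Y)(y − M_Y) + M_X = (61.6/56.7)(669.5 − 588.0) + 574.5
x = 1.086420 × 81.500 + 574.5 = 663.0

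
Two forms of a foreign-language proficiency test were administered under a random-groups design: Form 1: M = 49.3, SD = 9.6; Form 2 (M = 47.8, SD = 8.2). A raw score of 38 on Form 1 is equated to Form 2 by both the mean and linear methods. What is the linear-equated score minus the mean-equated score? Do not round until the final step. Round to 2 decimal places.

Mean-equated: 38 + (47.8 − 49.3) = 36.50
Linear-equated: (8.2/9.6)(38 − 49.3) + 47.8 = 38.148
Difference = 38.148 − 36.50 = 1.65

1.65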